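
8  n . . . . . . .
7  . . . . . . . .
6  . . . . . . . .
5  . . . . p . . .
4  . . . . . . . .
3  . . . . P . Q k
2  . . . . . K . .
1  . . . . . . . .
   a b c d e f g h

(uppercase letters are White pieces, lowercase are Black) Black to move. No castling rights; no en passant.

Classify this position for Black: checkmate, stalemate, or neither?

checkmate

Black to move; black king on h3.
In check: yes, from the white queen on g3.
King squares — g2: attacked by Kf2; h2: attacked by Qg3; g3: attacked by Kf2; g4: attacked by Qg3; h4: attacked by Qg3.
Legal moves for Black: none.
In check with no legal moves → checkmate.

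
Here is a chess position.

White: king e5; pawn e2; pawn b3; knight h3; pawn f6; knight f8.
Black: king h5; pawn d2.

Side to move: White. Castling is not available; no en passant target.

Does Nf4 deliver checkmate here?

After Nf4: black king on h5; in check: yes, from the white knight on f4.
Black has 4 legal replies: Kh6, Kg5, Kh4, Kg4.
In check but a legal move exists → not checkmate.

no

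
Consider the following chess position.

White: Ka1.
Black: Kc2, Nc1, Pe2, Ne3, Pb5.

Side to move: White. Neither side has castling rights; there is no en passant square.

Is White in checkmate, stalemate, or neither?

stalemate

White to move; white king on a1.
In check: no.
King squares — b1: attacked by Kc2; a2: attacked by Nc1; b2: attacked by Kc2.
Legal moves for White: none.
Not in check and no legal moves → stalemate.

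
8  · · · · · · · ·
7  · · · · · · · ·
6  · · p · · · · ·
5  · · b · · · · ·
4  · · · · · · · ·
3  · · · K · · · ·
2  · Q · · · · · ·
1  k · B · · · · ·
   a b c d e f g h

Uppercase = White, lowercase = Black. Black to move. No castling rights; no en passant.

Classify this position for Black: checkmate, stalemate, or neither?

Black to move; black king on a1.
In check: yes, from the white queen on b2.
King squares — b1: attacked by Qb2; a2: attacked by Qb2; b2: attacked by Bc1.
Legal moves for Black: none.
In check with no legal moves → checkmate.

checkmate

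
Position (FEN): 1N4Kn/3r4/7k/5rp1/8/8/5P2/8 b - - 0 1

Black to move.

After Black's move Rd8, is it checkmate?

After Rd8: white king on g8; in check: yes, from the black rook on d8.
King squares — f7: attacked by Rf5; g7: attacked by Kh6; h7: attacked by Kh6; f8: attacked by Rf5; h8: attacked by Rd8.
White has no legal moves → checkmate.

yes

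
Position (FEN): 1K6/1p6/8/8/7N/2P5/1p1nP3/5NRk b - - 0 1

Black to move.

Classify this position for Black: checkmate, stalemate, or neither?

Black to move; black king on h1.
In check: yes, from the white rook on g1.
Legal moves for Black: Kxg1.
Black is in check but has 1 legal move → neither.

neither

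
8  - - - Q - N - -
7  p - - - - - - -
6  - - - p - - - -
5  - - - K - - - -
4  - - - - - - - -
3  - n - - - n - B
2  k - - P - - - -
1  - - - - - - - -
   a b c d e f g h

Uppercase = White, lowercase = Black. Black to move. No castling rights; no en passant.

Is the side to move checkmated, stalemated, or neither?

neither

Black to move; black king on a2.
In check: no.
Legal moves for Black include: Ng5, Ne5, Nh4, Nfd4, Nh2, Nfxd2, Ng1, Ne1, Nc5, Na5, Nbd4, Nbxd2, Nc1, Na1, Ka3, Kb2, Kb1, Ka1, ... (list truncated; more exist).
Black has legal moves and is not in check → neither.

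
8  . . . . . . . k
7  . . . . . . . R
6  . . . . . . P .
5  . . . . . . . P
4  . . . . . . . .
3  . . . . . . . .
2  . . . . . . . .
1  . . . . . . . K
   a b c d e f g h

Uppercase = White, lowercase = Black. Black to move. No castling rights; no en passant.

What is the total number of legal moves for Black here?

Black to move; king on h8.
In check: yes, from the white rook on h7.
Legal moves: Kg8.
Count: 1.

1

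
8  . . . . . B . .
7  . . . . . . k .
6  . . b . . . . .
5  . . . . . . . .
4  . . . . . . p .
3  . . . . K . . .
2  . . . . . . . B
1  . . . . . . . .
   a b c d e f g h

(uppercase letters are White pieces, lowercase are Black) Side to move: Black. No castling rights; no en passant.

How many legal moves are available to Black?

Black to move; king on g7.
In check: yes, from the white bishop on f8.
Legal moves: Kh8, Kg8, Kxf8, Kh7, Kf7, Kg6, Kf6.
Count: 7.

7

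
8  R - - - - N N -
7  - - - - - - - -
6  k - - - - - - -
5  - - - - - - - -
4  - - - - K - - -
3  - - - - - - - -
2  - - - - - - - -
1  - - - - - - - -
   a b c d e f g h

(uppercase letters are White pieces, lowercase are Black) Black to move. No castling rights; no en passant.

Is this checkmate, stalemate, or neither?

Black to move; black king on a6.
In check: yes, from the white rook on a8.
Legal moves for Black: Kb7, Kb6, Kb5.
Black is in check but has 3 legal moves → neither.

neither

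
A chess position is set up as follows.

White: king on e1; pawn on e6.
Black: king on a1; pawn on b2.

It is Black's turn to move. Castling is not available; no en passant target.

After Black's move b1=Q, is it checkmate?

After b1=Q: white king on e1; in check: yes, from the black queen on b1.
White has 3 legal replies: Kf2, Ke2, Kd2.
In check but a legal move exists → not checkmate.

no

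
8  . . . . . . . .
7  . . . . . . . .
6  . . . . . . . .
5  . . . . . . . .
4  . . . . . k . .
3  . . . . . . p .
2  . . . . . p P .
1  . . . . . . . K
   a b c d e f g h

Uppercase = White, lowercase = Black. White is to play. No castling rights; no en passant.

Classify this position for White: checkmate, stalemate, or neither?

White to move; white king on h1.
In check: no.
King squares — g1: attacked by Pf2; g2: own pawn; h2: attacked by Pg3.
Legal moves for White: none.
Not in check and no legal moves → stalemate.

stalemate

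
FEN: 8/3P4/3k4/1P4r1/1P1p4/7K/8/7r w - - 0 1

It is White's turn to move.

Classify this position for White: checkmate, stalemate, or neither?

White to move; white king on h3.
In check: yes, from the black rook on h1.
King squares — g2: attacked by Rg5; h2: attacked by Rh1; g3: attacked by Rg5; g4: attacked by Rg5; h4: attacked by Rh1.
Legal moves for White: none.
In check with no legal moves → checkmate.

checkmate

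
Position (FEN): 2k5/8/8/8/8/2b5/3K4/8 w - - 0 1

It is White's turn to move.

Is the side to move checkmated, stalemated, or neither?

neither

White to move; white king on d2.
In check: yes, from the black bishop on c3.
Legal moves for White: Ke3, Kd3, Kxc3, Ke2, Kc2, Kd1, Kc1.
White is in check but has 7 legal moves → neither.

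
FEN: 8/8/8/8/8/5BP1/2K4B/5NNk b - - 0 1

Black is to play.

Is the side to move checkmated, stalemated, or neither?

checkmate

Black to move; black king on h1.
In check: yes, from the white bishop on f3.
King squares — g1: attacked by Bh2; g2: attacked by Bf3; h2: attacked by Nf1.
Legal moves for Black: none.
In check with no legal moves → checkmate.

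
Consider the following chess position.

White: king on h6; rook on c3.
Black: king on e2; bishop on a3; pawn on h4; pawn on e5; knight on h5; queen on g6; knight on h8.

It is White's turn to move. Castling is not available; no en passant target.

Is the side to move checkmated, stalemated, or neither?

White to move; white king on h6.
In check: yes, from the black queen on g6.
King squares — g5: attacked by Qg6; h5: attacked by Qg6; g6: attacked by Nh8; g7: attacked by Nh5; h7: attacked by Qg6.
Legal moves for White: none.
In check with no legal moves → checkmate.

checkmate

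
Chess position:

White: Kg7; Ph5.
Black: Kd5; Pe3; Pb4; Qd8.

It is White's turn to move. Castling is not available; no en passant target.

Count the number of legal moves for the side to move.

5

White to move; king on g7.
In check: no.
Legal moves: Kh7, Kf7, Kh6, Kg6, h6.
Count: 5.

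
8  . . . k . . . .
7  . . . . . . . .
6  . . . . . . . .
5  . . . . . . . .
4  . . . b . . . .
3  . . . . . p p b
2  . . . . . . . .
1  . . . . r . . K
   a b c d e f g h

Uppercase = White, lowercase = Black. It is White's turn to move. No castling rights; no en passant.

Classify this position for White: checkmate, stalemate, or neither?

White to move; white king on h1.
In check: yes, from the black rook on e1.
King squares — g1: attacked by Re1; g2: attacked by Pf3; h2: attacked by Pg3.
Legal moves for White: none.
In check with no legal moves → checkmate.

checkmate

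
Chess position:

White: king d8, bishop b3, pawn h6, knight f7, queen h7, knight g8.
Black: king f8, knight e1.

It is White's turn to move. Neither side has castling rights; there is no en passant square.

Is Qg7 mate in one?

yes

After Qg7: black king on f8; in check: yes, from the white queen on g7.
King squares — e7: attacked by Kd8; f7: attacked by Bb3; g7: attacked by Ph6; e8: attacked by Kd8; g8: attacked by Qg7.
Black has no legal moves → checkmate.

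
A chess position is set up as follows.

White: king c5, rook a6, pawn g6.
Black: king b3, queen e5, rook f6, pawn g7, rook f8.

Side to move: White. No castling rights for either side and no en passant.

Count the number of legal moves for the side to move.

White to move; king on c5.
In check: yes, from the black queen on e5.
Legal moves: none.
Count: 0.

0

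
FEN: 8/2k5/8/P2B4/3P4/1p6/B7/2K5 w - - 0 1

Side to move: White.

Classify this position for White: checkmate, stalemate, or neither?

neither

White to move; white king on c1.
In check: no.
Legal moves for White include: Bg8, Ba8, Bf7, Bb7, Be6, Bc6, Be4, Bc4, Bf3, Bdxb3, Bg2, Bh1, Baxb3, Bb1, Kd2, Kb2, Kd1, Kb1, ... (list truncated; more exist).
White has legal moves and is not in check → neither.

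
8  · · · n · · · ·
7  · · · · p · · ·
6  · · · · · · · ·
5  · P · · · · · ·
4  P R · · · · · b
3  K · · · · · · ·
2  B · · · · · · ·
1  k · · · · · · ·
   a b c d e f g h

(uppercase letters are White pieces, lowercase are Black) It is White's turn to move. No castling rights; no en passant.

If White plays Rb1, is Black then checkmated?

After Rb1: black king on a1; in check: yes, from the white rook on b1.
King squares — b1: attacked by Ba2; a2: attacked by Ka3; b2: attacked by Rb1.
Black has no legal moves → checkmate.

yes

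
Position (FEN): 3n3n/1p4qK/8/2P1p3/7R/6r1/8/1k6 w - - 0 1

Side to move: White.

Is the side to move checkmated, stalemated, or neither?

checkmate

White to move; white king on h7.
In check: yes, from the black queen on g7.
King squares — g6: attacked by Rg3; h6: attacked by Qg7; g7: attacked by Rg3; g8: attacked by Qg7; h8: attacked by Qg7.
Legal moves for White: none.
In check with no legal moves → checkmate.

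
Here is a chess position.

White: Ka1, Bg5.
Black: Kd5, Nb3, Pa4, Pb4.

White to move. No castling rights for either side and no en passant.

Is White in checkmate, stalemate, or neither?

neither

White to move; white king on a1.
In check: yes, from the black knight on b3.
Legal moves for White: Kb2, Ka2, Kb1.
White is in check but has 3 legal moves → neither.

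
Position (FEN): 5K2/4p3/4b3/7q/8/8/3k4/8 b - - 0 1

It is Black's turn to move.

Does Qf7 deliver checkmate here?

After Qf7: white king on f8; in check: yes, from the black queen on f7.
King squares — e7: attacked by Qf7; f7: attacked by Be6; g7: attacked by Qf7; e8: attacked by Qf7; g8: attacked by Qf7.
White has no legal moves → checkmate.

yes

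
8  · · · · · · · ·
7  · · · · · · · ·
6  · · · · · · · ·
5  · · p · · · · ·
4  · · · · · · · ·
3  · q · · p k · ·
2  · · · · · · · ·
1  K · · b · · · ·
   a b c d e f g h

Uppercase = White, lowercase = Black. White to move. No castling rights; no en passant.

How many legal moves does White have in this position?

White to move; king on a1.
In check: no.
Legal moves: none.
Count: 0.

0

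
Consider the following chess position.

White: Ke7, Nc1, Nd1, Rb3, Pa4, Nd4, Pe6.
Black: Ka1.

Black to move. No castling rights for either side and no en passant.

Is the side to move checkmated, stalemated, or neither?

stalemate

Black to move; black king on a1.
In check: no.
King squares — b1: attacked by Rb3; a2: attacked by Nc1; b2: attacked by Nd1.
Legal moves for Black: none.
Not in check and no legal moves → stalemate.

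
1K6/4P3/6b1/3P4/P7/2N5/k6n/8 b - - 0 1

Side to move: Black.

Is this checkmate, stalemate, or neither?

neither

Black to move; black king on a2.
In check: yes, from the white knight on c3.
Legal moves for Black: Kb3, Ka3, Kb2, Ka1.
Black is in check but has 4 legal moves → neither.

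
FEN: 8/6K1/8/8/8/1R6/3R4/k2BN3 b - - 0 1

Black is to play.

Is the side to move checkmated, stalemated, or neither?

stalemate

Black to move; black king on a1.
In check: no.
King squares — b1: attacked by Rb3; a2: attacked by Rd2; b2: attacked by Rd2.
Legal moves for Black: none.
Not in check and no legal moves → stalemate.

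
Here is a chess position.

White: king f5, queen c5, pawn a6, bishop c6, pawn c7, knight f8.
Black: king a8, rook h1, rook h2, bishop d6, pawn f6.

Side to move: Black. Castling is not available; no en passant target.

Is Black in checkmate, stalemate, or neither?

checkmate

Black to move; black king on a8.
In check: yes, from the white bishop on c6.
King squares — a7: attacked by Qc5; b7: attacked by Pa6; b8: attacked by Pc7.
Legal moves for Black: none.
In check with no legal moves → checkmate.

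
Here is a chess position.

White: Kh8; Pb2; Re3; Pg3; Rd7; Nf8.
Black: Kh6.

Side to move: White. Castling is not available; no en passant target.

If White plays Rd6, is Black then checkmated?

After Rd6: black king on h6; in check: yes, from the white rook on d6.
Black has 2 legal replies: Kh5, Kg5.
In check but a legal move exists → not checkmate.

no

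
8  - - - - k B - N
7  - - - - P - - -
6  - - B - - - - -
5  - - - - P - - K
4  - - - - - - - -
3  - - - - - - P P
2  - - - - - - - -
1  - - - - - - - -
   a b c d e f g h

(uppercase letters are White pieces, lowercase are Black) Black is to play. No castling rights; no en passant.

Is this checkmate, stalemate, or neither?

checkmate

Black to move; black king on e8.
In check: yes, from the white bishop on c6.
King squares — d7: attacked by Bc6; e7: attacked by Bf8; f7: attacked by Nh8; d8: attacked by Pe7; f8: attacked by Pe7.
Legal moves for Black: none.
In check with no legal moves → checkmate.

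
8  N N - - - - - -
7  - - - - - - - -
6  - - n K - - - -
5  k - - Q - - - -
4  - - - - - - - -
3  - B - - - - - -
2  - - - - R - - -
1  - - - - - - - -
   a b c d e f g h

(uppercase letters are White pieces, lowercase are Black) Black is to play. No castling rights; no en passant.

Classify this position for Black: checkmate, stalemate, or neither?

Black to move; black king on a5.
In check: yes, from the white queen on d5.
Legal moves for Black: Kb4.
Black is in check but has 1 legal move → neither.

neither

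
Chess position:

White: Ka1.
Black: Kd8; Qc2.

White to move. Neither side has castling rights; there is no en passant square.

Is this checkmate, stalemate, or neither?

stalemate

White to move; white king on a1.
In check: no.
King squares — b1: attacked by Qc2; a2: attacked by Qc2; b2: attacked by Qc2.
Legal moves for White: none.
Not in check and no legal moves → stalemate.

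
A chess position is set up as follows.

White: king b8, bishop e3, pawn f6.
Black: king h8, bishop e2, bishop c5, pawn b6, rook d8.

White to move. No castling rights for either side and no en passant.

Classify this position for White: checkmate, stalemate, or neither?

White to move; white king on b8.
In check: yes, from the black rook on d8.
King squares — a7: available; b7: available; c7: available; a8: attacked by Rd8; c8: attacked by Rd8.
Legal moves for White: Kc7, Kb7, Ka7.
White is in check but has 3 legal moves → neither.

neither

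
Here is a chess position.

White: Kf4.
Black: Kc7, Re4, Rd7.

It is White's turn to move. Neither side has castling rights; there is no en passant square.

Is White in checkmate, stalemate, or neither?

neither

White to move; white king on f4.
In check: yes, from the black rook on e4.
Legal moves for White: Kg5, Kf5, Kxe4, Kg3, Kf3.
White is in check but has 5 legal moves → neither.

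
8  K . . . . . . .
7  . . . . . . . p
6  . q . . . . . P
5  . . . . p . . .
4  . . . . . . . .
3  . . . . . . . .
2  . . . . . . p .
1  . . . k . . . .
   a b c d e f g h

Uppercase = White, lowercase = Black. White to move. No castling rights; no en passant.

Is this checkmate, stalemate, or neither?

White to move; white king on a8.
In check: no.
King squares — a7: attacked by Qb6; b7: attacked by Qb6; b8: attacked by Qb6.
Legal moves for White: none.
Not in check and no legal moves → stalemate.

stalemate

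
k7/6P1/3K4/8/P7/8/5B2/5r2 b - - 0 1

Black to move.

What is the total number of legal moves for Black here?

Black to move; king on a8.
In check: no.
Legal moves: Kb8, Kb7, Rxf2, Rh1, Rg1, Re1, Rd1+, Rc1, Rb1, Ra1.
Count: 10.

10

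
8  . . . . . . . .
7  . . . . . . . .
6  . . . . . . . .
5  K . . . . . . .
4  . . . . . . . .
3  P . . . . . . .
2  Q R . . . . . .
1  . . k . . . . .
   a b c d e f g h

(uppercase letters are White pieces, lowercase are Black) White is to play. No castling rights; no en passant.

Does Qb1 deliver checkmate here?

yes

After Qb1: black king on c1; in check: yes, from the white queen on b1.
King squares — b1: attacked by Rb2; d1: attacked by Qb1; b2: attacked by Qb1; c2: attacked by Qb1; d2: attacked by Rb2.
Black has no legal moves → checkmate.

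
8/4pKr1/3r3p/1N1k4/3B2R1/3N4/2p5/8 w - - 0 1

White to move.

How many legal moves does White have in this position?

White to move; king on f7.
In check: yes, from the black rook on g7.
Legal moves: Kf8, Ke8, Kxg7, Rxg7, Bxg7.
Count: 5.

5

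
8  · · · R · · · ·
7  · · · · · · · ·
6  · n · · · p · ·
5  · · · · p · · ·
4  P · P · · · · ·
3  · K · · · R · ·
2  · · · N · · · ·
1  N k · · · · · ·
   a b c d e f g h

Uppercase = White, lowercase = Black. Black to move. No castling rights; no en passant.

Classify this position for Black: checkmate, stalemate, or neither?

neither

Black to move; black king on b1.
In check: yes, from the white knight on d2.
Legal moves for Black: Kc1, Kxa1.
Black is in check but has 2 legal moves → neither.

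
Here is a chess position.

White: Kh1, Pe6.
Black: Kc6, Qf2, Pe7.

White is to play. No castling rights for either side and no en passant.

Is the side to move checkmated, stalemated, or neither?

White to move; white king on h1.
In check: no.
King squares — g1: attacked by Qf2; g2: attacked by Qf2; h2: attacked by Qf2.
Legal moves for White: none.
Not in check and no legal moves → stalemate.

stalemate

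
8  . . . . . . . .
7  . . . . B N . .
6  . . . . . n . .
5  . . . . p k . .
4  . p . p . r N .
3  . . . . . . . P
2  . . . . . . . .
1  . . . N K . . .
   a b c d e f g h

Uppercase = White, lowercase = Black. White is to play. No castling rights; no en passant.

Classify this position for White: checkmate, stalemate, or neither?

neither

White to move; white king on e1.
In check: no.
Legal moves for White include: Nh8, Nd8, Nfh6+, Nd6+, Ng5, Nfxe5, Bf8, Bd8, Bxf6, Bd6, Bc5, Bxb4, Ngh6+, Nxf6, Ngxe5, Nge3+, Nh2, Ngf2, ... (list truncated; more exist).
White has legal moves and is not in check → neither.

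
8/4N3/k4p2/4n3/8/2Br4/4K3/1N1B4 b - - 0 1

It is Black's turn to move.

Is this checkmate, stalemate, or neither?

neither

Black to move; black king on a6.
In check: no.
Legal moves for Black include: Kb7, Ka7, Kb6, Kb5, Nf7, Nd7, Ng6, Nc6, Ng4, Nc4, Nf3, Rd8, Rd7, Rd6, Rd5, Rd4, Rh3, Rg3, ... (list truncated; more exist).
Black has legal moves and is not in check → neither.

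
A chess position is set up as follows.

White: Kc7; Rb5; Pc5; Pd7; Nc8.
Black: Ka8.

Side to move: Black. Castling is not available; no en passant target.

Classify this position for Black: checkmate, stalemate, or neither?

stalemate

Black to move; black king on a8.
In check: no.
King squares — a7: attacked by Nc8; b7: attacked by Rb5; b8: attacked by Rb5.
Legal moves for Black: none.
Not in check and no legal moves → stalemate.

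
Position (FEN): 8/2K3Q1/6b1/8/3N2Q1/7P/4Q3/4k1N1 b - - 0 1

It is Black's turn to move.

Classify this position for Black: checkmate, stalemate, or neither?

checkmate

Black to move; black king on e1.
In check: yes, from the white queen on e2.
King squares — d1: attacked by Qe2; f1: attacked by Qe2; d2: attacked by Qe2; e2: attacked by Ng1; f2: attacked by Qe2.
Legal moves for Black: none.
In check with no legal moves → checkmate.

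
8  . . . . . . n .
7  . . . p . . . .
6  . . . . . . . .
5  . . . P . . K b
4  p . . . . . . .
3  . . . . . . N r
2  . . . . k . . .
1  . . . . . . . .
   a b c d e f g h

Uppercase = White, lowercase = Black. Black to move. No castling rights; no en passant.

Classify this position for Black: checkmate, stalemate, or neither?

neither

Black to move; black king on e2.
In check: yes, from the white knight on g3.
Legal moves for Black: Kf3, Ke3, Kd3, Kf2, Kd2, Ke1, Kd1, Rxg3+.
Black is in check but has 8 legal moves → neither.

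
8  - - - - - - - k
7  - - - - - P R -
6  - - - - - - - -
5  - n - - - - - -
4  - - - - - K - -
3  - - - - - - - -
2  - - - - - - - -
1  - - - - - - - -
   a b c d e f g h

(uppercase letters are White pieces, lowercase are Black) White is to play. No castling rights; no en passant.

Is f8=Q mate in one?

After f8=Q: black king on h8; in check: yes, from the white queen on f8.
King squares — g7: attacked by Qf8; h7: attacked by Rg7; g8: attacked by Rg7.
Black has no legal moves → checkmate.

yes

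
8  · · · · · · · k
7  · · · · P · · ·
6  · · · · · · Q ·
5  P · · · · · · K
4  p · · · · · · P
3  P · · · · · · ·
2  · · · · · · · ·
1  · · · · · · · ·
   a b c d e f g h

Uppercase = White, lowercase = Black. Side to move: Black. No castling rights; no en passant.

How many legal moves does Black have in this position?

0

Black to move; king on h8.
In check: no.
Legal moves: none.
Count: 0.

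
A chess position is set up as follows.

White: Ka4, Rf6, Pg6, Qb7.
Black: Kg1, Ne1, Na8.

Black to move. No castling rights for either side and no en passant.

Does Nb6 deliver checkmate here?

After Nb6: white king on a4; in check: yes, from the black knight on b6.
White has 7 legal replies: Kb5, Ka5, Kb4, Kb3, Ka3, Qxb6+, Rxb6.
In check but a legal move exists → not checkmate.

no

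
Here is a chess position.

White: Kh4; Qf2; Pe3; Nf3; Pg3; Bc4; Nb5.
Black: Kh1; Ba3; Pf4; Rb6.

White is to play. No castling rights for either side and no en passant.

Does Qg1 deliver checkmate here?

After Qg1: black king on h1; in check: yes, from the white queen on g1.
King squares — g1: attacked by Nf3; g2: attacked by Qg1; h2: attacked by Qg1.
Black has no legal moves → checkmate.

yes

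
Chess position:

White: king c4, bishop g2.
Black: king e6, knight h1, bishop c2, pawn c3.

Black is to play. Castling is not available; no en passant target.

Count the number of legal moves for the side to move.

Black to move; king on e6.
In check: no.
Legal moves: Kf7, Ke7, Kd7, Kf6, Kd6, Kf5, Ke5, Bh7, Bg6, Bf5, Be4, Ba4, Bd3+, Bb3+, Bd1, Bb1, Ng3, Nf2.
Count: 18.

18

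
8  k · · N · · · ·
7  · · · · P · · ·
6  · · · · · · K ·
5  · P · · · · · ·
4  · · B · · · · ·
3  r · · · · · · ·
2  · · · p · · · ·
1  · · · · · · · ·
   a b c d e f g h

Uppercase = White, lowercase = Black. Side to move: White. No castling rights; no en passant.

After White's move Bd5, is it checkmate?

no

After Bd5: black king on a8; in check: yes, from the white bishop on d5.
Black has 2 legal replies: Kb8, Ka7.
In check but a legal move exists → not checkmate.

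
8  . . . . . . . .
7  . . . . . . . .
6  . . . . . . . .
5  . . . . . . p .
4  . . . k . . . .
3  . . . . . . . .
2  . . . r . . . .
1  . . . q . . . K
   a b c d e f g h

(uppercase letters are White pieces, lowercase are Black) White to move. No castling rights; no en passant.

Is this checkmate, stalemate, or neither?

White to move; white king on h1.
In check: yes, from the black queen on d1.
King squares — g1: attacked by Qd1; g2: attacked by Rd2; h2: attacked by Rd2.
Legal moves for White: none.
In check with no legal moves → checkmate.

checkmate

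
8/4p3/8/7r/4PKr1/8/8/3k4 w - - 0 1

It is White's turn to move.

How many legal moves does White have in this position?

3

White to move; king on f4.
In check: yes, from the black rook on g4.
Legal moves: Kxg4, Kf3, Ke3.
Count: 3.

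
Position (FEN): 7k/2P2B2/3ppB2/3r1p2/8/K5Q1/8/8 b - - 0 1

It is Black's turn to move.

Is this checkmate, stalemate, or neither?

neither

Black to move; black king on h8.
In check: yes, from the white bishop on f6.
King squares — g7: attacked by Qg3; h7: available; g8: attacked by Qg3.
Legal moves for Black: Kh7.
Black is in check but has 1 legal move → neither.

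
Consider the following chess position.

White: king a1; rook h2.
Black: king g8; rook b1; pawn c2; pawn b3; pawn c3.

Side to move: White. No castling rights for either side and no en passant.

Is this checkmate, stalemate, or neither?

checkmate

White to move; white king on a1.
In check: yes, from the black rook on b1.
King squares — b1: attacked by Pc2; a2: attacked by Pb3; b2: attacked by Rb1.
Legal moves for White: none.
In check with no legal moves → checkmate.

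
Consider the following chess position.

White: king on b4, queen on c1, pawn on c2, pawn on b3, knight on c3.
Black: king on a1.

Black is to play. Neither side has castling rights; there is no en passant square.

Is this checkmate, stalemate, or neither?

Black to move; black king on a1.
In check: yes, from the white queen on c1.
King squares — b1: attacked by Qc1; a2: attacked by Nc3; b2: attacked by Qc1.
Legal moves for Black: none.
In check with no legal moves → checkmate.

checkmate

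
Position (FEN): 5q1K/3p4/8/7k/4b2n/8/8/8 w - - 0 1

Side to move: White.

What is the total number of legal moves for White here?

0

White to move; king on h8.
In check: yes, from the black queen on f8.
Legal moves: none.
Count: 0.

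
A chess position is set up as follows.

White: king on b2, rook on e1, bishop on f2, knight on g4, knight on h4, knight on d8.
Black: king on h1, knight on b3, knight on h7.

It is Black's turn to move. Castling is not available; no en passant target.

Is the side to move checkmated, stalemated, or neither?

checkmate

Black to move; black king on h1.
In check: yes, from the white rook on e1.
King squares — g1: attacked by Re1; g2: attacked by Nh4; h2: attacked by Ng4.
Legal moves for Black: none.
In check with no legal moves → checkmate.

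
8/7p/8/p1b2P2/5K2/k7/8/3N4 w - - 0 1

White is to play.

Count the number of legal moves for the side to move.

11

White to move; king on f4.
In check: no.
Legal moves: Kg5, Ke5, Kg4, Ke4, Kg3, Kf3, Ne3, Nc3, Nf2, Nb2, f6.
Count: 11.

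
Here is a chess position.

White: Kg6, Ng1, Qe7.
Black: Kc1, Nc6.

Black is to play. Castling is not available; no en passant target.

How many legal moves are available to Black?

Black to move; king on c1.
In check: no.
Legal moves: Nd8, Nb8, Nxe7+, Na7, Ne5+, Na5, Nd4, Nb4, Kd2, Kc2, Kb2, Kd1, Kb1.
Count: 13.

13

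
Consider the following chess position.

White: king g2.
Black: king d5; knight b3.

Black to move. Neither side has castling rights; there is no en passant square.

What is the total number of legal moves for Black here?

Black to move; king on d5.
In check: no.
Legal moves: Ke6, Kd6, Kc6, Ke5, Kc5, Ke4, Kd4, Kc4, Nc5, Na5, Nd4, Nd2, Nc1, Na1.
Count: 14.

14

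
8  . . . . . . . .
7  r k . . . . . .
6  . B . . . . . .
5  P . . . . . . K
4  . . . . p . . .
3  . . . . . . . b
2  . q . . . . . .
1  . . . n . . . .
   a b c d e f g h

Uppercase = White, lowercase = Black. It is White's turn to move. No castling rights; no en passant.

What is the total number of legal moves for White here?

White to move; king on h5.
In check: no.
Legal moves: Bd8, Bc7, Bxa7, Bc5, Bd4, Be3, Bf2, Bg1, Kh6, Kg6, Kg5, Kh4, a6+.
Count: 13.

13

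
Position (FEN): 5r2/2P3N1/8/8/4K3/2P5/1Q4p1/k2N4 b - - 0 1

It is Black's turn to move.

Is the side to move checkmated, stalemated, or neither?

checkmate

Black to move; black king on a1.
In check: yes, from the white queen on b2.
King squares — b1: attacked by Qb2; a2: attacked by Qb2; b2: attacked by Nd1.
Legal moves for Black: none.
In check with no legal moves → checkmate.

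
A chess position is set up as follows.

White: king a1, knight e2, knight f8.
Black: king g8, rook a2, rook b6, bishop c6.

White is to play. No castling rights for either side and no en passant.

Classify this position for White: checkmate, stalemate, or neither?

neither

White to move; white king on a1.
In check: yes, from the black rook on a2.
Legal moves for White: Kxa2.
White is in check but has 1 legal move → neither.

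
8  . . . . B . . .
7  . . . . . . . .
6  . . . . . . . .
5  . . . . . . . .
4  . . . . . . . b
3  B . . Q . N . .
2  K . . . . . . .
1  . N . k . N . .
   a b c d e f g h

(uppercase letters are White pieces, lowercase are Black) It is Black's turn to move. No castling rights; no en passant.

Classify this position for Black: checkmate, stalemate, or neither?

checkmate

Black to move; black king on d1.
In check: yes, from the white queen on d3.
King squares — c1: attacked by Ba3; e1: attacked by Nf3; c2: attacked by Qd3; d2: attacked by Nb1; e2: attacked by Qd3.
Legal moves for Black: none.
In check with no legal moves → checkmate.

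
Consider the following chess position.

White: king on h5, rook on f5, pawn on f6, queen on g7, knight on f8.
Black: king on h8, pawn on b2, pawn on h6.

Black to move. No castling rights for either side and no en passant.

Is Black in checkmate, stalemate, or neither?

checkmate

Black to move; black king on h8.
In check: yes, from the white queen on g7.
King squares — g7: attacked by Pf6; h7: attacked by Qg7; g8: attacked by Qg7.
Legal moves for Black: none.
In check with no legal moves → checkmate.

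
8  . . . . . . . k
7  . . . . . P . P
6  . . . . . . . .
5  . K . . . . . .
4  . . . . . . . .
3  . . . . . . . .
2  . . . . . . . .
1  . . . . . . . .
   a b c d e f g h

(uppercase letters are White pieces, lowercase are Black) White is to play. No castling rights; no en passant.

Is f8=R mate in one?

no

After f8=R: black king on h8; in check: yes, from the white rook on f8.
Black has 2 legal replies: Kxh7, Kg7.
In check but a legal move exists → not checkmate.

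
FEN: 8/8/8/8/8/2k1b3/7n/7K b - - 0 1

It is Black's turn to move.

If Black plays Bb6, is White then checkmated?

After Bb6: white king on h1; in check: no.
White is not in check, so this cannot be checkmate.

no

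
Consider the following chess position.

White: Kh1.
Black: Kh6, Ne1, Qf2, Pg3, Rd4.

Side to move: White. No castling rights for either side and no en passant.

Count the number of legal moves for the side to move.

0

White to move; king on h1.
In check: no.
Legal moves: none.
Count: 0.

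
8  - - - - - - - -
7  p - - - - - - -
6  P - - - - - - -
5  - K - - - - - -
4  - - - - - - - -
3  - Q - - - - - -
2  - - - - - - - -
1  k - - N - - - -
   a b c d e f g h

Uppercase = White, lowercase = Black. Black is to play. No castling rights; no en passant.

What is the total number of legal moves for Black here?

Black to move; king on a1.
In check: no.
Legal moves: none.
Count: 0.

0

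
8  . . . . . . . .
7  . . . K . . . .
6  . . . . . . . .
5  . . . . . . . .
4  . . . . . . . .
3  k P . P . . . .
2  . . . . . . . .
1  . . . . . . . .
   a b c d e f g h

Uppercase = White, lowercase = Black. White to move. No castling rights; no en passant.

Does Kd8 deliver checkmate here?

After Kd8: black king on a3; in check: no.
Black is not in check, so this cannot be checkmate.

no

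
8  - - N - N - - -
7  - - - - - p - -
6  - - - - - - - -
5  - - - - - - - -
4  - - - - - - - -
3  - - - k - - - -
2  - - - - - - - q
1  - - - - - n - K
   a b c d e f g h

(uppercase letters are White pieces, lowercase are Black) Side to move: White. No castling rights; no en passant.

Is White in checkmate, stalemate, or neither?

checkmate

White to move; white king on h1.
In check: yes, from the black queen on h2.
King squares — g1: attacked by Qh2; g2: attacked by Qh2; h2: attacked by Nf1.
Legal moves for White: none.
In check with no legal moves → checkmate.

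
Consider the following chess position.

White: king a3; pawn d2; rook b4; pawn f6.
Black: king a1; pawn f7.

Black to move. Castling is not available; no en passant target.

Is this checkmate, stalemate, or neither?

stalemate

Black to move; black king on a1.
In check: no.
King squares — b1: attacked by Rb4; a2: attacked by Ka3; b2: attacked by Ka3.
Legal moves for Black: none.
Not in check and no legal moves → stalemate.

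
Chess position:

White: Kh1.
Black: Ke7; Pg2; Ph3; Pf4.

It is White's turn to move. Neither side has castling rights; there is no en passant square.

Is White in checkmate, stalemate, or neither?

neither

White to move; white king on h1.
In check: yes, from the black pawn on g2.
King squares — g1: available; g2: attacked by Ph3; h2: available.
Legal moves for White: Kh2, Kg1.
White is in check but has 2 legal moves → neither.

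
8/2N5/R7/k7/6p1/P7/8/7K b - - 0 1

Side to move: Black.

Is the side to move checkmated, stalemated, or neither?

Black to move; black king on a5.
In check: yes, from the white rook on a6.
King squares — a4: attacked by Ra6; b4: attacked by Pa3; b5: attacked by Nc7; a6: attacked by Nc7; b6: attacked by Ra6.
Legal moves for Black: none.
In check with no legal moves → checkmate.

checkmate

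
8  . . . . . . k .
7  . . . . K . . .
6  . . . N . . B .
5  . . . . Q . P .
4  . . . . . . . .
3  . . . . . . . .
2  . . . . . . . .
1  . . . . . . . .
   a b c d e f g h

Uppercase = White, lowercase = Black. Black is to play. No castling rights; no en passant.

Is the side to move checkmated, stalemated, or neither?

stalemate

Black to move; black king on g8.
In check: no.
King squares — f7: attacked by Nd6; g7: attacked by Qe5; h7: attacked by Bg6; f8: attacked by Ke7; h8: attacked by Qe5.
Legal moves for Black: none.
Not in check and no legal moves → stalemate.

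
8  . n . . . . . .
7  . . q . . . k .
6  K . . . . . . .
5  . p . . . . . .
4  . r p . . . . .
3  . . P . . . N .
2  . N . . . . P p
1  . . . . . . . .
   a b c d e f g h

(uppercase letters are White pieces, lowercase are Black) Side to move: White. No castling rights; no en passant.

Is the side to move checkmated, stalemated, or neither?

checkmate

White to move; white king on a6.
In check: yes, from the black knight on b8.
King squares — a5: attacked by Qc7; b5: attacked by Rb4; b6: attacked by Qc7; a7: attacked by Qc7; b7: attacked by Qc7.
Legal moves for White: none.
In check with no legal moves → checkmate.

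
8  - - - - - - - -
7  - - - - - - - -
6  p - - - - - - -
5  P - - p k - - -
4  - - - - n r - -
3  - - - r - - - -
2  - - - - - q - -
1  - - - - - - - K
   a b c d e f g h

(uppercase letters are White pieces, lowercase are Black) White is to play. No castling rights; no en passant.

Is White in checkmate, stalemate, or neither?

stalemate

White to move; white king on h1.
In check: no.
King squares — g1: attacked by Qf2; g2: attacked by Qf2; h2: attacked by Qf2.
Legal moves for White: none.
Not in check and no legal moves → stalemate.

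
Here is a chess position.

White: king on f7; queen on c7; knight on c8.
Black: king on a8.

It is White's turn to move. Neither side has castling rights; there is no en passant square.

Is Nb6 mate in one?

yes

After Nb6: black king on a8; in check: yes, from the white knight on b6.
King squares — a7: attacked by Qc7; b7: attacked by Qc7; b8: attacked by Qc7.
Black has no legal moves → checkmate.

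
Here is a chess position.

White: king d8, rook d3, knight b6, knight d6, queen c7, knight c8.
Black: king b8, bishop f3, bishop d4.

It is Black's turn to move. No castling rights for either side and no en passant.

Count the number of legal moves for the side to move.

0

Black to move; king on b8.
In check: yes, from the white queen on c7.
Legal moves: none.
Count: 0.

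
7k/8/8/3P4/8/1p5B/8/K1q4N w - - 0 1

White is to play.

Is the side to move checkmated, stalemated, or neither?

checkmate

White to move; white king on a1.
In check: yes, from the black queen on c1.
King squares — b1: attacked by Qc1; a2: attacked by Pb3; b2: attacked by Qc1.
Legal moves for White: none.
In check with no legal moves → checkmate.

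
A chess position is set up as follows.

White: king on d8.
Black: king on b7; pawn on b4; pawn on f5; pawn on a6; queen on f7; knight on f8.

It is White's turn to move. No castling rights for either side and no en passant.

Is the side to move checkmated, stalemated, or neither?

White to move; white king on d8.
In check: no.
King squares — c7: attacked by Kb7; d7: attacked by Qf7; e7: attacked by Qf7; c8: attacked by Kb7; e8: attacked by Qf7.
Legal moves for White: none.
Not in check and no legal moves → stalemate.

stalemate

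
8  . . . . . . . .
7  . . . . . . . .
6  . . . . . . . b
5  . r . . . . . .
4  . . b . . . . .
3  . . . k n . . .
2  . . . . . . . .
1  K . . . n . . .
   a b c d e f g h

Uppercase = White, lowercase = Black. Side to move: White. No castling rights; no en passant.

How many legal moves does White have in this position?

0

White to move; king on a1.
In check: no.
Legal moves: none.
Count: 0.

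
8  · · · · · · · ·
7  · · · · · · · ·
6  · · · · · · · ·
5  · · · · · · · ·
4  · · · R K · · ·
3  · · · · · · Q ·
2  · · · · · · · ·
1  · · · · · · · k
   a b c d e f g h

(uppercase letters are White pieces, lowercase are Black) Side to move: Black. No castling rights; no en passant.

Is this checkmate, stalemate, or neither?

Black to move; black king on h1.
In check: no.
King squares — g1: attacked by Qg3; g2: attacked by Qg3; h2: attacked by Qg3.
Legal moves for Black: none.
Not in check and no legal moves → stalemate.

stalemate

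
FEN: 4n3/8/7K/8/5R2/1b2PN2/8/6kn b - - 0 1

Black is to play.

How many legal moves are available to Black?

3

Black to move; king on g1.
In check: yes, from the white knight on f3.
Legal moves: Kg2, Kf2, Kf1.
Count: 3.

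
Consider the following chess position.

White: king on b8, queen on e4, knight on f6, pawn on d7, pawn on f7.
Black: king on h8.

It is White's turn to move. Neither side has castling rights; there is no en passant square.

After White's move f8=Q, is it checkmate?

After f8=Q: black king on h8; in check: yes, from the white queen on f8.
King squares — g7: attacked by Qf8; h7: attacked by Qe4; g8: attacked by Nf6.
Black has no legal moves → checkmate.

yes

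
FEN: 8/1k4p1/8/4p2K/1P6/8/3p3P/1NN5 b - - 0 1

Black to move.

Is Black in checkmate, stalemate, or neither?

Black to move; black king on b7.
In check: no.
Legal moves for Black include: Kc8, Kb8, Ka8, Kc7, Ka7, Kc6, Kb6, Ka6, dxc1=Q, dxc1=R, dxc1=B, dxc1=N, g6+, e4, d1=Q+, d1=R, d1=B+, d1=N, ... (list truncated; more exist).
Black has legal moves and is not in check → neither.

neither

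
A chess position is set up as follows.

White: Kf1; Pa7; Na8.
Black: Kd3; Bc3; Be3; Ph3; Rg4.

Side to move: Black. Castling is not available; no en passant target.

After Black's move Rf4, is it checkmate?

After Rf4: white king on f1; in check: yes, from the black rook on f4.
King squares — e1: attacked by Bc3; g1: attacked by Be3; e2: attacked by Kd3; f2: attacked by Be3; g2: attacked by Ph3.
White has no legal moves → checkmate.

yes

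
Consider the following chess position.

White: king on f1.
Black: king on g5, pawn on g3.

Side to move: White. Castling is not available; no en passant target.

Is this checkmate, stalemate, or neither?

neither

White to move; white king on f1.
In check: no.
Legal moves for White: Kg2, Ke2, Kg1, Ke1.
White has 4 legal moves and is not in check → neither.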